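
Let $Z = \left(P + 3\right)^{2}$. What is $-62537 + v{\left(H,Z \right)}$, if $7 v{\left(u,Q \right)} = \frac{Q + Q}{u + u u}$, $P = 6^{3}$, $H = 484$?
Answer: $- \frac{51379725869}{821590} \approx -62537.0$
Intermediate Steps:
$P = 216$
$Z = 47961$ ($Z = \left(216 + 3\right)^{2} = 219^{2} = 47961$)
$v{\left(u,Q \right)} = \frac{2 Q}{7 \left(u + u^{2}\right)}$ ($v{\left(u,Q \right)} = \frac{\left(Q + Q\right) \frac{1}{u + u u}}{7} = \frac{2 Q \frac{1}{u + u^{2}}}{7} = \frac{2 Q}{7 \left(u + u^{2}\right)}$)
$-62537 + v{\left(H,Z \right)} = -62537 + \frac{2}{7} \cdot 47961 \cdot \frac{1}{484} \frac{1}{1 + 484} = -62537 + \frac{2}{7} \cdot 47961 \cdot \frac{1}{484} \cdot \frac{1}{485} = -62537 + \frac{47961}{821590} = - \frac{51379725869}{821590}$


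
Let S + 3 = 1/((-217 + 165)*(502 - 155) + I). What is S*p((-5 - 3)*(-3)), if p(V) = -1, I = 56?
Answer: 53965/17988 ≈ 3.0001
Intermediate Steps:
S = -53965/17988 (S = -3 + 1/((-217 + 165)*(502 - 155) + 56) = -3 + 1/(-52*347 + 56) = -3 + 1/(-18044 + 56) = -3 + 1/(-17988) = -3 - 1/17988 = -53965/17988 ≈ -3.0001)
S*p((-5 - 3)*(-3)) = -53965/17988*(-1) = 53965/17988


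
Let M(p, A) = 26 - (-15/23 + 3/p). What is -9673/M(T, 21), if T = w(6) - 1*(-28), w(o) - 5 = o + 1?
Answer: -8899160/24451 ≈ -363.96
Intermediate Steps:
w(o) = 6 + o (w(o) = 5 + (o + 1) = 5 + (1 + o) = 6 + o)
T = 40 (T = (6 + 6) - 1*(-28) = 12 + 28 = 40)
M(p, A) = 613/23 - 3/p (M(p, A) = 26 - (-15*1/23 + 3/p) = 26 - (-15/23 + 3/p) = 26 + (15/23 - 3/p) = 613/23 - 3/p)
-9673/M(T, 21) = -9673/(613/23 - 3/40) = -9673/24451/920 = -9673*920/24451 = -8899160/24451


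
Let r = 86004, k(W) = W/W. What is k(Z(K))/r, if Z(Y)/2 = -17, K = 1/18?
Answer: 1/86004 ≈ 1.1627e-5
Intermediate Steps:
K = 1/18 ≈ 0.055556
Z(Y) = -34 (Z(Y) = 2*(-17) = -34)
k(W) = 1
k(Z(K))/r = 1/86004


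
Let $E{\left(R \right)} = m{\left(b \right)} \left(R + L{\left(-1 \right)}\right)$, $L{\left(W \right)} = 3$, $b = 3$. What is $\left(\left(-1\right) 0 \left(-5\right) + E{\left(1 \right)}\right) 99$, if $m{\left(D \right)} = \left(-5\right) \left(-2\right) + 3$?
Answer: $5148$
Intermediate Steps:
$m{\left(D \right)} = 13$ ($m{\left(D \right)} = 10 + 3 = 13$)
$E{\left(R \right)} = 39 + 13 R$ ($E{\left(R \right)} = 13 \left(R + 3\right) = 13 \left(3 + R\right) = 39 + 13 R$)
$\left(\left(-1\right) 0 \left(-5\right) + E{\left(1 \right)}\right) 99 = \left(\left(-1\right) 0 \left(-5\right) + \left(39 + 13 \cdot 1\right)\right) 99 = \left(0 \left(-5\right) + \left(39 + 13\right)\right) 99 = \left(0 + 52\right) 99 = 52 \cdot 99 = 5148$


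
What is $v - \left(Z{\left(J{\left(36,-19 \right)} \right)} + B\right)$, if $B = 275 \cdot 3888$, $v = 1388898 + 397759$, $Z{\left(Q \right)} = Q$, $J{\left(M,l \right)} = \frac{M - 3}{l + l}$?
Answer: $\frac{27263399}{38} \approx 7.1746 \cdot 10^{5}$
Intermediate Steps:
$J{\left(M,l \right)} = \frac{-3 + M}{2 l}$
$v = 1786657$
$B = 1069200$
$v - \left(Z{\left(J{\left(36,-19 \right)} \right)} + B\right) = 1786657 - \left(\frac{-3 + 36}{2 \left(-19\right)} + 1069200\right) = 1786657 - \left(\frac{1}{2} \left(- \frac{1}{19}\right) 33 + 1069200\right) = 1786657 - \left(- \frac{33}{38} + 1069200\right) = 1786657 - \frac{40629567}{38} = \frac{27263399}{38}$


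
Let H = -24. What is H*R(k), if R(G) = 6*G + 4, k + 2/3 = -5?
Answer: 720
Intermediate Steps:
k = -17/3 (k = -⅔ - 5 = -17/3 ≈ -5.6667)
R(G) = 4 + 6*G
H*R(k) = -24*(4 + 6*(-17/3)) = -24*(4 - 34) = -24*(-30) = 720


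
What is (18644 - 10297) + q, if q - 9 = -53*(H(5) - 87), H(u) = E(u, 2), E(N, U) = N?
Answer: 12702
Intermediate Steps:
H(u) = u
q = 4355 (q = 9 - 53*(5 - 87) = 9 - 53*(-82) = 9 + 4346 = 4355)
(18644 - 10297) + q = (18644 - 10297) + 4355 = 8347 + 4355 = 12702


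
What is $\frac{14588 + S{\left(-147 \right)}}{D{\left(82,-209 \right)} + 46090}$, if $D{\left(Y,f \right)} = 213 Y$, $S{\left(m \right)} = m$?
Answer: $\frac{14441}{63556} \approx 0.22722$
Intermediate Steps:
$\frac{14588 + S{\left(-147 \right)}}{D{\left(82,-209 \right)} + 46090} = \frac{14588 - 147}{213 \cdot 82 + 46090} = \frac{14441}{17466 + 46090} = \frac{14441}{63556}$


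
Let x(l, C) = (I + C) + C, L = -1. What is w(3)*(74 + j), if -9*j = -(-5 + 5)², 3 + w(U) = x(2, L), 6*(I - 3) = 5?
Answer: -259/3 ≈ -86.333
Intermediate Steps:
I = 23/6 (I = 3 + (⅙)*5 = 3 + ⅚ = 23/6 ≈ 3.8333)
x(l, C) = 23/6 + 2*C (x(l, C) = (23/6 + C) + C = 23/6 + 2*C)
w(U) = -7/6 (w(U) = -3 + (23/6 + 2*(-1)) = -3 + (23/6 - 2) = -3 + 11/6 = -7/6)
j = 0 (j = -(-1)*(-5 + 5)²/9 = -(-1)*0²/9 = -(-1)*0/9 = -⅑*0 = 0)
w(3)*(74 + j) = -7*(74 + 0)/6 = -7/6*74 = -259/3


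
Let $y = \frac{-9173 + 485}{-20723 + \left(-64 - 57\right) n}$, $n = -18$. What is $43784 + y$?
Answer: $\frac{811982968}{18545} \approx 43784.0$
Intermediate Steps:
$y = \frac{8688}{18545}$ ($y = \frac{-9173 + 485}{-20723 + \left(-64 - 57\right) \left(-18\right)} = - \frac{8688}{-20723 - -2178} = - \frac{8688}{-20723 + 2178} = - \frac{8688}{-18545} = \left(-8688\right) \left(- \frac{1}{18545}\right) = \frac{8688}{18545} \approx 0.46848$)
$43784 + y = 43784 + \frac{8688}{18545} = \frac{811982968}{18545}$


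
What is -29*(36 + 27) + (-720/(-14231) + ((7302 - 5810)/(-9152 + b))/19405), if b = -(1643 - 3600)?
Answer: -3629998011472727/1986917633225 ≈ -1826.9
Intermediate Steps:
b = 1957 (b = -1*(-1957) = 1957)
-29*(36 + 27) + (-720/(-14231) + ((7302 - 5810)/(-9152 + b))/19405) = -29*(36 + 27) + (-720/(-14231) + ((7302 - 5810)/(-9152 + 1957))/19405) = -29*63 + (-720*(-1/14231) + (1492/(-7195))*(1/19405)) = -1827 + (720/14231 + (1492*(-1/7195))*(1/19405)) = -1827 + (720/14231 - 1492/7195*1/19405) = -1827 + (720/14231 - 1492/139618975) = -1827 + 100504429348/1986917633225 = -3629998011472727/1986917633225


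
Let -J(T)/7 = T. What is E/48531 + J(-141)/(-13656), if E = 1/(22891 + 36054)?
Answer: -941157068003/13021723386840 ≈ -0.072276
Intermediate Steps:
J(T) = -7*T
E = 1/58945 ≈ 1.6965e-5
E/48531 + J(-141)/(-13656) = (1/58945)/48531 - 7*(-141)/(-13656) = (1/58945)*(1/48531) + 987*(-1/13656) = 1/2860659795 - 329/4552 = -941157068003/13021723386840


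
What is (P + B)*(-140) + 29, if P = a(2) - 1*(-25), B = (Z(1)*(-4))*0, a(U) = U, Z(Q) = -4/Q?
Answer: -3751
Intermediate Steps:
B = 0 (B = (-4/1*(-4))*0 = (-4*1*(-4))*0 = -4*(-4)*0 = 16*0 = 0)
P = 27 (P = 2 - 1*(-25) = 2 + 25 = 27)
(P + B)*(-140) + 29 = (27 + 0)*(-140) + 29 = 27*(-140) + 29 = -3780 + 29 = -3751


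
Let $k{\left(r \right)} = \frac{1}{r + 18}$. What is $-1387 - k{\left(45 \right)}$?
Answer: $- \frac{87382}{63} \approx -1387.0$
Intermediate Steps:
$k{\left(r \right)} = \frac{1}{18 + r}$
$-1387 - k{\left(45 \right)} = -1387 - \frac{1}{18 + 45} = -1387 - \frac{1}{63} = - \frac{87382}{63}$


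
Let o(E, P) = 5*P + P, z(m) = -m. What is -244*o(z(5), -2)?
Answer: 2928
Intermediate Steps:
o(E, P) = 6*P
-244*o(z(5), -2) = -1464*(-2) = -244*(-12) = 2928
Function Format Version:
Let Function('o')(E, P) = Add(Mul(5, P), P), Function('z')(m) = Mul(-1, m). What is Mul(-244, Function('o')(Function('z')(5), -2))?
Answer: 2928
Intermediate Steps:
Function('o')(E, P) = Mul(6, P)
Mul(-244, Function('o')(Function('z')(5), -2)) = Mul(-244, Mul(6, -2)) = Mul(-244, -12) = 2928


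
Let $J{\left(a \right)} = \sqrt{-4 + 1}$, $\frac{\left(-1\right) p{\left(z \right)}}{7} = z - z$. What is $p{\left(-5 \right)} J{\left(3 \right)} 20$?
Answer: $0$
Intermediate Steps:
$p{\left(z \right)} = 0$ ($p{\left(z \right)} = - 7 \left(z - z\right) = \left(-7\right) 0 = 0$)
$J{\left(a \right)} = i \sqrt{3}$ ($J{\left(a \right)} = \sqrt{-3} = i \sqrt{3}$)
$p{\left(-5 \right)} J{\left(3 \right)} 20 = 0 i \sqrt{3} \cdot 20 = 0 \cdot 20 = 0$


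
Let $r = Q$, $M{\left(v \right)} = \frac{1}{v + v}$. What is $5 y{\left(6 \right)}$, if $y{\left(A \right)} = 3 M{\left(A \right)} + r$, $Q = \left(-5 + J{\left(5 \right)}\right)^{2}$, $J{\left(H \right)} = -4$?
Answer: $\frac{1625}{4} \approx 406.25$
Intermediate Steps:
$M{\left(v \right)} = \frac{1}{2 v}$
$Q = 81$ ($Q = \left(-5 - 4\right)^{2} = \left(-9\right)^{2} = 81$)
$r = 81$
$y{\left(A \right)} = 81 + \frac{3}{2 A}$ ($y{\left(A \right)} = 3 \frac{1}{2 A} + 81 = \frac{3}{2 A} + 81 = 81 + \frac{3}{2 A}$)
$5 y{\left(6 \right)} = 5 \left(81 + \frac{3}{2 \cdot 6}\right) = 5 \left(81 + \frac{3}{2} \cdot \frac{1}{6}\right) = 5 \left(81 + \frac{1}{4}\right) = 5 \cdot \frac{325}{4} = \frac{1625}{4}$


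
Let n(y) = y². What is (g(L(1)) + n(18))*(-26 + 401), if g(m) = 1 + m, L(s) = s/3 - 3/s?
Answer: 120875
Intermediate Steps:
L(s) = -3/s + s/3 (L(s) = s*(⅓) - 3/s = s/3 - 3/s = -3/s + s/3)
(g(L(1)) + n(18))*(-26 + 401) = ((1 + (-3/1 + (⅓)*1)) + 18²)*(-26 + 401) = ((1 + (-3*1 + ⅓)) + 324)*375 = ((1 + (-3 + ⅓)) + 324)*375 = ((1 - 8/3) + 324)*375 = (-5/3 + 324)*375 = (967/3)*375 = 120875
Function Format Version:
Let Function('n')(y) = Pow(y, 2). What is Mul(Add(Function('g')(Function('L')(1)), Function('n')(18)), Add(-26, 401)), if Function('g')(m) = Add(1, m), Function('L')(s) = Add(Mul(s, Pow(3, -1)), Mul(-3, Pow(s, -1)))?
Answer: 120875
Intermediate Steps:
Function('L')(s) = Add(Mul(-3, Pow(s, -1)), Mul(Rational(1, 3), s)) (Function('L')(s) = Add(Mul(s, Rational(1, 3)), Mul(-3, Pow(s, -1))) = Add(Mul(Rational(1, 3), s), Mul(-3, Pow(s, -1))) = Add(Mul(-3, Pow(s, -1)), Mul(Rational(1, 3), s)))
Mul(Add(Function('g')(Function('L')(1)), Function('n')(18)), Add(-26, 401)) = Mul(Add(Add(1, Add(Mul(-3, Pow(1, -1)), Mul(Rational(1, 3), 1))), Pow(18, 2)), Add(-26, 401)) = Mul(Add(Add(1, Add(Mul(-3, 1), Rational(1, 3))), 324), 375) = Mul(Add(Add(1, Add(-3, Rational(1, 3))), 324), 375) = Mul(Add(Add(1, Rational(-8, 3)), 324), 375) = Mul(Add(Rational(-5, 3), 324), 375) = Mul(Rational(967, 3), 375) = 120875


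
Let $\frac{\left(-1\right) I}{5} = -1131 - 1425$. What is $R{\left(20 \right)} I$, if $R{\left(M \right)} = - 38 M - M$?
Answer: $-9968400$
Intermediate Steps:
$I = 12780$ ($I = - 5 \left(-1131 - 1425\right) = \left(-5\right) \left(-2556\right) = 12780$)
$R{\left(M \right)} = - 39 M$
$R{\left(20 \right)} I = \left(-39\right) 20 \cdot 12780 = \left(-780\right) 12780 = -9968400$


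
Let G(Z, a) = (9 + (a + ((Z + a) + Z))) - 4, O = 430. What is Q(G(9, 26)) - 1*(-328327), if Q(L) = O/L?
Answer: 4924991/15 ≈ 3.2833e+5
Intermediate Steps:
G(Z, a) = 5 + 2*Z + 2*a (G(Z, a) = (9 + (a + (a + 2*Z))) - 4 = (9 + (2*Z + 2*a)) - 4 = (9 + 2*Z + 2*a) - 4 = 5 + 2*Z + 2*a)
Q(L) = 430/L
Q(G(9, 26)) - 1*(-328327) = 430/(5 + 2*9 + 2*26) - 1*(-328327) = 430/(5 + 18 + 52) + 328327 = 430/75 + 328327 = 430*(1/75) + 328327 = 86/15 + 328327 = 4924991/15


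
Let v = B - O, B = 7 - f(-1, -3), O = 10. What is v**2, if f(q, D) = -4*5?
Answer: 289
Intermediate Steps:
f(q, D) = -20
B = 27 (B = 7 - 1*(-20) = 7 + 20 = 27)
v = 17 (v = 27 - 1*10 = 27 - 10 = 17)
v**2 = 17**2 = 289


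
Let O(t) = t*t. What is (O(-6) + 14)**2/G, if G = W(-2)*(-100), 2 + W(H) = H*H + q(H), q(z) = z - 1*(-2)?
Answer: -25/2 ≈ -12.500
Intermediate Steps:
q(z) = 2 + z (q(z) = z + 2 = 2 + z)
W(H) = H + H**2 (W(H) = -2 + (H*H + (2 + H)) = -2 + (H**2 + (2 + H)) = -2 + (2 + H + H**2) = H + H**2)
O(t) = t**2
G = -200 (G = -2*(1 - 2)*(-100) = -2*(-1)*(-100) = 2*(-100) = -200)
(O(-6) + 14)**2/G = ((-6)**2 + 14)**2/(-200) = (36 + 14)**2*(-1/200) = 50**2*(-1/200) = 2500*(-1/200) = -25/2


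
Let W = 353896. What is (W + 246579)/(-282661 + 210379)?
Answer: -600475/72282 ≈ -8.3074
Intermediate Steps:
(W + 246579)/(-282661 + 210379) = (353896 + 246579)/(-282661 + 210379) = 600475/(-72282) = 600475*(-1/72282) = -600475/72282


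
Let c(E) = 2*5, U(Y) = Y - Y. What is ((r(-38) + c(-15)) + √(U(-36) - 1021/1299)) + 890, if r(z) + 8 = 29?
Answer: 921 + I*√1326279/1299 ≈ 921.0 + 0.88656*I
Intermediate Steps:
U(Y) = 0
r(z) = 21 (r(z) = -8 + 29 = 21)
c(E) = 10
((r(-38) + c(-15)) + √(U(-36) - 1021/1299)) + 890 = ((21 + 10) + √(0 - 1021/1299)) + 890 = (31 + √(0 - 1021*1/1299)) + 890 = (31 + √(0 - 1021/1299)) + 890 = (31 + √(-1021/1299)) + 890 = (31 + I*√1326279/1299) + 890 = 921 + I*√1326279/1299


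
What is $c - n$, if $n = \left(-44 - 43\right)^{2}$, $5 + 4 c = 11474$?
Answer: $- \frac{18807}{4} \approx -4701.8$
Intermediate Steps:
$c = \frac{11469}{4}$ ($c = - \frac{5}{4} + \frac{1}{4} \cdot 11474 = - \frac{5}{4} + \frac{5737}{2} = \frac{11469}{4} \approx 2867.3$)
$n = 7569$ ($n = \left(-87\right)^{2} = 7569$)
$c - n = \frac{11469}{4} - 7569 = - \frac{18807}{4}$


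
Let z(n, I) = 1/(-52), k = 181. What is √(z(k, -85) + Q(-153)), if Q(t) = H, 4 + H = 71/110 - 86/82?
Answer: 3*I*√1689159615/58630 ≈ 2.103*I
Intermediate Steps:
z(n, I) = -1/52
H = -19859/4510 (H = -4 + (71/110 - 86/82) = -4 + (71*(1/110) - 86*1/82) = -4 + (71/110 - 43/41) = -4 - 1819/4510 = -19859/4510 ≈ -4.4033)
Q(t) = -19859/4510
√(z(k, -85) + Q(-153)) = √(-1/52 - 19859/4510) = √(-518589/117260) = 3*I*√1689159615/58630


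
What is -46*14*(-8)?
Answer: 5152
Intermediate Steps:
-46*14*(-8) = -644*(-8) = 5152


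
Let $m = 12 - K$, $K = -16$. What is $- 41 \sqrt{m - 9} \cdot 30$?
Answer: $- 1230 \sqrt{19} \approx -5361.4$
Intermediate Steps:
$m = 28$ ($m = 12 - -16 = 12 + 16 = 28$)
$- 41 \sqrt{m - 9} \cdot 30 = - 41 \sqrt{28 - 9} \cdot 30 = - 41 \sqrt{19} \cdot 30 = - 1230 \sqrt{19}$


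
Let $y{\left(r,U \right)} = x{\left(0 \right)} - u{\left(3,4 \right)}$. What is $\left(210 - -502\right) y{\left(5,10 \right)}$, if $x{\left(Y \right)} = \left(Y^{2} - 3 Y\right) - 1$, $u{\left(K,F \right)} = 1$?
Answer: $-1424$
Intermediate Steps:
$x{\left(Y \right)} = -1 + Y^{2} - 3 Y$
$y{\left(r,U \right)} = -2$ ($y{\left(r,U \right)} = \left(-1 + 0^{2} - 0\right) - 1 = \left(-1 + 0 + 0\right) - 1 = -1 - 1 = -2$)
$\left(210 - -502\right) y{\left(5,10 \right)} = \left(210 - -502\right) \left(-2\right) = \left(210 + 502\right) \left(-2\right) = 712 \left(-2\right) = -1424$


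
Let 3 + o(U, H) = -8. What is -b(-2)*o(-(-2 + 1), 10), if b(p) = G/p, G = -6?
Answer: 33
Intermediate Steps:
o(U, H) = -11 (o(U, H) = -3 - 8 = -11)
b(p) = -6/p
-b(-2)*o(-(-2 + 1), 10) = -(-6/(-2))*(-11) = -(-6*(-1/2))*(-11) = -3*(-11) = -1*(-33) = 33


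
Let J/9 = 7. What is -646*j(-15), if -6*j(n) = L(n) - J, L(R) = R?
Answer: -8398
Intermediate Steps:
J = 63 (J = 9*7 = 63)
j(n) = 21/2 - n/6 (j(n) = -(n - 1*63)/6 = -(n - 63)/6 = -(-63 + n)/6 = 21/2 - n/6)
-646*j(-15) = -646*(21/2 - ⅙*(-15)) = -646*(21/2 + 5/2) = -646*13 = -8398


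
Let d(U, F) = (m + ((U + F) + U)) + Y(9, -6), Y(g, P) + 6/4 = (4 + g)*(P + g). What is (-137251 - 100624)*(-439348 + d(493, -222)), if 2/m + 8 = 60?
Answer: 1356150114000/13 ≈ 1.0432e+11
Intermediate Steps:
m = 1/26 (m = 2/(-8 + 60) = 2/52 = 2*(1/52) = 1/26 ≈ 0.038462)
Y(g, P) = -3/2 + (4 + g)*(P + g)
d(U, F) = 488/13 + F + 2*U (d(U, F) = (1/26 + ((U + F) + U)) + (-3/2 + 9² + 4*(-6) + 4*9 - 6*9) = (1/26 + ((F + U) + U)) + (-3/2 + 81 - 24 + 36 - 54) = (1/26 + (F + 2*U)) + 75/2 = (1/26 + F + 2*U) + 75/2 = 488/13 + F + 2*U)
(-137251 - 100624)*(-439348 + d(493, -222)) = (-137251 - 100624)*(-439348 + (488/13 - 222 + 2*493)) = -237875*(-439348 + (488/13 - 222 + 986)) = -237875*(-439348 + 10420/13) = -237875*(-5701104/13) = 1356150114000/13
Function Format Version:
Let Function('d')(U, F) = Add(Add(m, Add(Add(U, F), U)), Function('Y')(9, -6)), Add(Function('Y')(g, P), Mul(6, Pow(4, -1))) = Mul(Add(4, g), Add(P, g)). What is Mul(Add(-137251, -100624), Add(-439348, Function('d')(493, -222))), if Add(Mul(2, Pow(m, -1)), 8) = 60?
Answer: Rational(1356150114000, 13) ≈ 1.0432e+11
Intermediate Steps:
m = Rational(1, 26) (m = Mul(2, Pow(Add(-8, 60), -1)) = Mul(2, Pow(52, -1)) = Mul(2, Rational(1, 52)) = Rational(1, 26) ≈ 0.038462)
Function('Y')(g, P) = Add(Rational(-3, 2), Mul(Add(4, g), Add(P, g)))
Function('d')(U, F) = Add(Rational(488, 13), F, Mul(2, U)) (Function('d')(U, F) = Add(Add(Rational(1, 26), Add(Add(U, F), U)), Add(Rational(-3, 2), Pow(9, 2), Mul(4, -6), Mul(4, 9), Mul(-6, 9))) = Add(Add(Rational(1, 26), Add(Add(F, U), U)), Add(Rational(-3, 2), 81, -24, 36, -54)) = Add(Add(Rational(1, 26), Add(F, Mul(2, U))), Rational(75, 2)) = Add(Add(Rational(1, 26), F, Mul(2, U)), Rational(75, 2)) = Add(Rational(488, 13), F, Mul(2, U)))
Mul(Add(-137251, -100624), Add(-439348, Function('d')(493, -222))) = Mul(Add(-137251, -100624), Add(-439348, Add(Rational(488, 13), -222, Mul(2, 493)))) = Mul(-237875, Add(-439348, Add(Rational(488, 13), -222, 986))) = Mul(-237875, Add(-439348, Rational(10420, 13))) = Mul(-237875, Rational(-5701104, 13)) = Rational(1356150114000, 13)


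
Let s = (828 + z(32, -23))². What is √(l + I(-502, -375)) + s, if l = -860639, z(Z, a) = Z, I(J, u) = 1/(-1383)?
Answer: 739600 + I*√1646134749654/1383 ≈ 7.396e+5 + 927.71*I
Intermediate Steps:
I(J, u) = -1/1383
s = 739600 (s = (828 + 32)² = 860² = 739600)
√(l + I(-502, -375)) + s = √(-860639 - 1/1383) + 739600 = √(-1190263738/1383) + 739600 = I*√1646134749654/1383 + 739600 = 739600 + I*√1646134749654/1383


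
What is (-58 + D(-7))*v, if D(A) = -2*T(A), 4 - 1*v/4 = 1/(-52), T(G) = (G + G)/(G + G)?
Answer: -12540/13 ≈ -964.62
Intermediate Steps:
T(G) = 1 (T(G) = (2*G)/((2*G)) = (2*G)*(1/(2*G)) = 1)
v = 209/13 (v = 16 - 4/(-52) = 16 - 4*(-1/52) = 16 + 1/13 = 209/13 ≈ 16.077)
D(A) = -2 (D(A) = -2*1 = -2)
(-58 + D(-7))*v = (-58 - 2)*(209/13) = -60*209/13 = -12540/13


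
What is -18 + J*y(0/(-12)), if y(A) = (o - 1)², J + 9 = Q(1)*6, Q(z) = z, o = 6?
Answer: -93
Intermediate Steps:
J = -3 (J = -9 + 1*6 = -9 + 6 = -3)
y(A) = 25 (y(A) = (6 - 1)² = 5² = 25)
-18 + J*y(0/(-12)) = -18 - 3*25 = -18 - 75 = -93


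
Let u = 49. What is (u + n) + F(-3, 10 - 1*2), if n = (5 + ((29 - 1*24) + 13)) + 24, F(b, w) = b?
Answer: 93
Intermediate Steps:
n = 47 (n = (5 + ((29 - 24) + 13)) + 24 = (5 + (5 + 13)) + 24 = (5 + 18) + 24 = 23 + 24 = 47)
(u + n) + F(-3, 10 - 1*2) = (49 + 47) - 3 = 96 - 3 = 93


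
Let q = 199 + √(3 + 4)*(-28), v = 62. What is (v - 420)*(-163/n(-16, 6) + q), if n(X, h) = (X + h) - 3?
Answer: -984500/13 + 10024*√7 ≈ -49210.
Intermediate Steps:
n(X, h) = -3 + X + h
q = 199 - 28*√7 (q = 199 + √7*(-28) = 199 - 28*√7 ≈ 124.92)
(v - 420)*(-163/n(-16, 6) + q) = (62 - 420)*(-163/(-3 - 16 + 6) + (199 - 28*√7)) = -358*(-163/(-13) + (199 - 28*√7)) = -358*(-163*(-1/13) + (199 - 28*√7)) = -358*(163/13 + (199 - 28*√7)) = -358*(2750/13 - 28*√7) = -984500/13 + 10024*√7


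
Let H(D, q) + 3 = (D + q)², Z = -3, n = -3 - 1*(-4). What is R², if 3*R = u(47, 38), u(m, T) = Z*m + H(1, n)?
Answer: 19600/9 ≈ 2177.8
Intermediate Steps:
n = 1 (n = -3 + 4 = 1)
H(D, q) = -3 + (D + q)²
u(m, T) = 1 - 3*m (u(m, T) = -3*m + (-3 + (1 + 1)²) = -3*m + (-3 + 2²) = -3*m + (-3 + 4) = -3*m + 1 = 1 - 3*m)
R = -140/3 (R = (1 - 3*47)/3 = (1 - 141)/3 = (⅓)*(-140) = -140/3 ≈ -46.667)
R² = (-140/3)² = 19600/9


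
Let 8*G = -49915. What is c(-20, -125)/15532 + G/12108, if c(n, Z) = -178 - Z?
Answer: -195103393/376122912 ≈ -0.51872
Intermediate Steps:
G = -49915/8 (G = (⅛)*(-49915) = -49915/8 ≈ -6239.4)
c(-20, -125)/15532 + G/12108 = (-178 - 1*(-125))/15532 - 49915/8/12108 = (-178 + 125)*(1/15532) - 49915/8*1/12108 = -53*1/15532 - 49915/96864 = -53/15532 - 49915/96864 = -195103393/376122912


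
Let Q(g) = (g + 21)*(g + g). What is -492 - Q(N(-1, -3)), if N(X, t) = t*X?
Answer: -636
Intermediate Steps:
N(X, t) = X*t
Q(g) = 2*g*(21 + g) (Q(g) = (21 + g)*(2*g) = 2*g*(21 + g))
-492 - Q(N(-1, -3)) = -492 - 2*(-1*(-3))*(21 - 1*(-3)) = -492 - 2*3*(21 + 3) = -492 - 2*3*24 = -492 - 1*144 = -492 - 144 = -636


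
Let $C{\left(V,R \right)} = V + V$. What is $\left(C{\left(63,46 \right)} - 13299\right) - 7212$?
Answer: $-20385$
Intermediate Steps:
$C{\left(V,R \right)} = 2 V$
$\left(C{\left(63,46 \right)} - 13299\right) - 7212 = \left(2 \cdot 63 - 13299\right) - 7212 = \left(126 - 13299\right) - 7212 = -13173 - 7212 = -20385$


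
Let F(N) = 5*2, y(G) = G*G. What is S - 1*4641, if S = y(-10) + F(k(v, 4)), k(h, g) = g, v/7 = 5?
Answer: -4531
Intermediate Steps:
v = 35 (v = 7*5 = 35)
y(G) = G²
F(N) = 10
S = 110 (S = (-10)² + 10 = 100 + 10 = 110)
S - 1*4641 = 110 - 1*4641 = 110 - 4641 = -4531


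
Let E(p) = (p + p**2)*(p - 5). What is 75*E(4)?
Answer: -1500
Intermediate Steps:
E(p) = (-5 + p)*(p + p**2) (E(p) = (p + p**2)*(-5 + p) = (-5 + p)*(p + p**2))
75*E(4) = 75*(4*(-5 + 4**2 - 4*4)) = 75*(4*(-5 + 16 - 16)) = 75*(4*(-5)) = 75*(-20) = -1500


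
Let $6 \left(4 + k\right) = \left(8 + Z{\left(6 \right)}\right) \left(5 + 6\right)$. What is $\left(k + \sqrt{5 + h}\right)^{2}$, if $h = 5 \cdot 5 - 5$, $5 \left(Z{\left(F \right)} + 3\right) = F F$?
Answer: $\frac{491401}{900} \approx 546.0$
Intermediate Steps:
$Z{\left(F \right)} = -3 + \frac{F^{2}}{5}$ ($Z{\left(F \right)} = -3 + \frac{F F}{5} = -3 + \frac{F^{2}}{5}$)
$h = 20$ ($h = 25 - 5 = 20$)
$k = \frac{551}{30}$ ($k = -4 + \frac{\left(8 - \left(3 - \frac{6^{2}}{5}\right)\right) \left(5 + 6\right)}{6} = -4 + \frac{\left(8 + \left(-3 + \frac{1}{5} \cdot 36\right)\right) 11}{6} = -4 + \frac{\left(8 + \left(-3 + \frac{36}{5}\right)\right) 11}{6} = -4 + \frac{\left(8 + \frac{21}{5}\right) 11}{6} = -4 + \frac{\frac{61}{5} \cdot 11}{6} = -4 + \frac{1}{6} \cdot \frac{671}{5} = -4 + \frac{671}{30} = \frac{551}{30} \approx 18.367$)
$\left(k + \sqrt{5 + h}\right)^{2} = \left(\frac{551}{30} + \sqrt{5 + 20}\right)^{2} = \left(\frac{551}{30} + \sqrt{25}\right)^{2} = \left(\frac{551}{30} + 5\right)^{2} = \left(\frac{701}{30}\right)^{2} = \frac{491401}{900}$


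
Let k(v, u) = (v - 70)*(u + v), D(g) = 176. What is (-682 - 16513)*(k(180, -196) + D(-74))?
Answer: 27236880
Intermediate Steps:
k(v, u) = (-70 + v)*(u + v)
(-682 - 16513)*(k(180, -196) + D(-74)) = (-682 - 16513)*((180**2 - 70*(-196) - 70*180 - 196*180) + 176) = -17195*((32400 + 13720 - 12600 - 35280) + 176) = -17195*(-1760 + 176) = -17195*(-1584) = 27236880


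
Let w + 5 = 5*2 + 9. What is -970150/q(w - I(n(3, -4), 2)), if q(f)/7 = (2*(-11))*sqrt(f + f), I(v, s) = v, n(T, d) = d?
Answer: 485075/462 ≈ 1049.9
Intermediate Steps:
w = 14 (w = -5 + (5*2 + 9) = -5 + (10 + 9) = -5 + 19 = 14)
q(f) = -154*sqrt(2)*sqrt(f) (q(f) = 7*((2*(-11))*sqrt(f + f)) = 7*(-22*sqrt(2)*sqrt(f)) = -154*sqrt(2)*sqrt(f))
-970150/q(w - I(n(3, -4), 2)) = -970150*(-sqrt(2)/(308*sqrt(14 - 1*(-4)))) = -970150*(-sqrt(2)/(308*sqrt(14 + 4))) = -970150/((-154*sqrt(2)*sqrt(18))) = -970150/((-154*sqrt(2)*3*sqrt(2))) = -970150/(-924) = -970150*(-1/924) = 485075/462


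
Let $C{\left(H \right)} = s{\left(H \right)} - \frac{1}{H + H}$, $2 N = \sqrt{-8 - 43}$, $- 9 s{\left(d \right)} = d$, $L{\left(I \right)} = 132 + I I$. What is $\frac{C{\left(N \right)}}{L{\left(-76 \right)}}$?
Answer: $- \frac{11 i \sqrt{51}}{1807848} \approx - 4.3453 \cdot 10^{-5} i$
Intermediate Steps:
$L{\left(I \right)} = 132 + I^{2}$
$s{\left(d \right)} = - \frac{d}{9}$
$N = \frac{i \sqrt{51}}{2}$ ($N = \frac{\sqrt{-8 - 43}}{2} = \frac{\sqrt{-51}}{2} = \frac{i \sqrt{51}}{2} \approx 3.5707 i$)
$C{\left(H \right)} = - \frac{1}{2 H} - \frac{H}{9}$ ($C{\left(H \right)} = - \frac{H}{9} - \frac{1}{H + H} = - \frac{H}{9} - \frac{1}{2 H} = - \frac{1}{2 H} - \frac{H}{9}$)
$\frac{C{\left(N \right)}}{L{\left(-76 \right)}} = \frac{- \frac{1}{2 \frac{i \sqrt{51}}{2}} - \frac{\frac{1}{2} i \sqrt{51}}{9}}{132 + \left(-76\right)^{2}} = \frac{- \frac{\left(- \frac{2}{51}\right) i \sqrt{51}}{2} - \frac{i \sqrt{51}}{18}}{132 + 5776} = \frac{\frac{i \sqrt{51}}{51} - \frac{i \sqrt{51}}{18}}{5908} = - \frac{11 i \sqrt{51}}{306} \cdot \frac{1}{5908} = - \frac{11 i \sqrt{51}}{1807848}$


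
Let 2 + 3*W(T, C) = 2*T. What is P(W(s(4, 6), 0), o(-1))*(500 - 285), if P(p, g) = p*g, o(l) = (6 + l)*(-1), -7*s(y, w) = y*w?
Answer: 66650/21 ≈ 3173.8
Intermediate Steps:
s(y, w) = -w*y/7 (s(y, w) = -y*w/7 = -w*y/7)
W(T, C) = -⅔ + 2*T/3 (W(T, C) = -⅔ + (2*T)/3 = -⅔ + 2*T/3)
o(l) = -6 - l
P(p, g) = g*p
P(W(s(4, 6), 0), o(-1))*(500 - 285) = ((-6 - 1*(-1))*(-⅔ + 2*(-⅐*6*4)/3))*(500 - 285) = ((-6 + 1)*(-⅔ + (⅔)*(-24/7)))*215 = -5*(-⅔ - 16/7)*215 = -5*(-62/21)*215 = (310/21)*215 = 66650/21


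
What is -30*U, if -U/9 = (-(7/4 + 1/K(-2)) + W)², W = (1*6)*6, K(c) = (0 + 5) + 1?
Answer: 2509215/8 ≈ 3.1365e+5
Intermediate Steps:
K(c) = 6 (K(c) = 5 + 1 = 6)
W = 36 (W = 6*6 = 36)
U = -167281/16 (U = -9*(-(7/4 + 1/6) + 36)² = -9*(-(7*(¼) + 1*(⅙)) + 36)² = -9*(-(7/4 + ⅙) + 36)² = -9*(-1*23/12 + 36)² = -9*(-23/12 + 36)² = -9*(409/12)² = -9*167281/144 = -167281/16 ≈ -10455.)
-30*U = -30*(-167281/16) = 2509215/8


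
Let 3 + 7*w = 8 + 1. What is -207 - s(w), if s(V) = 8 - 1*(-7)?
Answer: -222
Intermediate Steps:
w = 6/7 (w = -3/7 + (8 + 1)/7 = -3/7 + (⅐)*9 = -3/7 + 9/7 = 6/7 ≈ 0.85714)
s(V) = 15 (s(V) = 8 + 7 = 15)
-207 - s(w) = -207 - 1*15 = -207 - 15 = -222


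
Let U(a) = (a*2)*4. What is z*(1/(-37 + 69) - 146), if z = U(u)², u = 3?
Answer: -84078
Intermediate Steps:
U(a) = 8*a (U(a) = (2*a)*4 = 8*a)
z = 576 (z = (8*3)² = 24² = 576)
z*(1/(-37 + 69) - 146) = 576*(1/(-37 + 69) - 146) = 576*(1/32 - 146) = 576*(-4671/32) = -84078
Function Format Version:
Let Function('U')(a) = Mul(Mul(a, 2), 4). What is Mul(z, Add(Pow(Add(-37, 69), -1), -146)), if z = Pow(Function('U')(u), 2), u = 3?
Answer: -84078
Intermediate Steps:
Function('U')(a) = Mul(8, a) (Function('U')(a) = Mul(Mul(2, a), 4) = Mul(8, a))
z = 576 (z = Pow(Mul(8, 3), 2) = Pow(24, 2) = 576)
Mul(z, Add(Pow(Add(-37, 69), -1), -146)) = Mul(576, Add(Pow(Add(-37, 69), -1), -146)) = Mul(576, Add(Pow(32, -1), -146)) = Mul(576, Add(Rational(1, 32), -146)) = Mul(576, Rational(-4671, 32)) = -84078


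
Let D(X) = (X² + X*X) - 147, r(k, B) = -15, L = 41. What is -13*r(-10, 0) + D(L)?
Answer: 3410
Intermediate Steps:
D(X) = -147 + 2*X² (D(X) = (X² + X²) - 147 = 2*X² - 147 = -147 + 2*X²)
-13*r(-10, 0) + D(L) = -13*(-15) + (-147 + 2*41²) = 195 + (-147 + 2*1681) = 195 + (-147 + 3362) = 195 + 3215 = 3410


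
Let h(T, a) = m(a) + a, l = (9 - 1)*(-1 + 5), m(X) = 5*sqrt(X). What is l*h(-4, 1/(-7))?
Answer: -32/7 + 160*I*sqrt(7)/7 ≈ -4.5714 + 60.474*I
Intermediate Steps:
l = 32 (l = 8*4 = 32)
h(T, a) = a + 5*sqrt(a) (h(T, a) = 5*sqrt(a) + a = a + 5*sqrt(a))
l*h(-4, 1/(-7)) = 32*(1/(-7) + 5*sqrt(1/(-7))) = 32*(-1/7 + 5*sqrt(-1/7)) = 32*(-1/7 + 5*(I*sqrt(7)/7)) = 32*(-1/7 + 5*I*sqrt(7)/7) = -32/7 + 160*I*sqrt(7)/7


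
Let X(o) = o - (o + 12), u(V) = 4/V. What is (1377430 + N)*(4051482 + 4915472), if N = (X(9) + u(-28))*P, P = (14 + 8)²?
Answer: 86090559649980/7 ≈ 1.2299e+13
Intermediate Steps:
P = 484 (P = 22² = 484)
X(o) = -12 (X(o) = o - (12 + o) = o + (-12 - o) = -12)
N = -41140/7 (N = (-12 + 4/(-28))*484 = (-12 + 4*(-1/28))*484 = (-12 - ⅐)*484 = -85/7*484 = -41140/7 ≈ -5877.1)
(1377430 + N)*(4051482 + 4915472) = (1377430 - 41140/7)*(4051482 + 4915472) = (9600870/7)*8966954 = 86090559649980/7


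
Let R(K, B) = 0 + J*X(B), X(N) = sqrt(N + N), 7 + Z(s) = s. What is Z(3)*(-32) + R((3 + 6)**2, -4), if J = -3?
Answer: 128 - 6*I*sqrt(2) ≈ 128.0 - 8.4853*I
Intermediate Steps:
Z(s) = -7 + s
X(N) = sqrt(2)*sqrt(N) (X(N) = sqrt(2*N) = sqrt(2)*sqrt(N))
R(K, B) = -3*sqrt(2)*sqrt(B) (R(K, B) = 0 - 3*sqrt(2)*sqrt(B) = -3*sqrt(2)*sqrt(B))
Z(3)*(-32) + R((3 + 6)**2, -4) = (-7 + 3)*(-32) - 3*sqrt(2)*sqrt(-4) = -4*(-32) - 3*sqrt(2)*2*I = 128 - 6*I*sqrt(2)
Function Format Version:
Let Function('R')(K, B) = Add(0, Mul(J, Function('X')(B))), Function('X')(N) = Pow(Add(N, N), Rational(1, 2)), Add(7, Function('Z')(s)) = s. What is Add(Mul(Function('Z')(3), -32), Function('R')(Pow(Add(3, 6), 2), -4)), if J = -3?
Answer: Add(128, Mul(-6, I, Pow(2, Rational(1, 2)))) ≈ Add(128.00, Mul(-8.4853, I))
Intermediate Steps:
Function('Z')(s) = Add(-7, s)
Function('X')(N) = Mul(Pow(2, Rational(1, 2)), Pow(N, Rational(1, 2))) (Function('X')(N) = Pow(Mul(2, N), Rational(1, 2)) = Mul(Pow(2, Rational(1, 2)), Pow(N, Rational(1, 2))))
Function('R')(K, B) = Mul(-3, Pow(2, Rational(1, 2)), Pow(B, Rational(1, 2))) (Function('R')(K, B) = Add(0, Mul(-3, Mul(Pow(2, Rational(1, 2)), Pow(B, Rational(1, 2))))) = Add(0, Mul(-3, Pow(2, Rational(1, 2)), Pow(B, Rational(1, 2)))) = Mul(-3, Pow(2, Rational(1, 2)), Pow(B, Rational(1, 2))))
Add(Mul(Function('Z')(3), -32), Function('R')(Pow(Add(3, 6), 2), -4)) = Add(Mul(Add(-7, 3), -32), Mul(-3, Pow(2, Rational(1, 2)), Pow(-4, Rational(1, 2)))) = Add(Mul(-4, -32), Mul(-3, Pow(2, Rational(1, 2)), Mul(2, I))) = Add(128, Mul(-6, I, Pow(2, Rational(1, 2))))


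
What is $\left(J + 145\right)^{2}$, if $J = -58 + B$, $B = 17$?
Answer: $10816$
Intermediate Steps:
$J = -41$ ($J = -58 + 17 = -41$)
$\left(J + 145\right)^{2} = \left(-41 + 145\right)^{2} = 104^{2} = 10816$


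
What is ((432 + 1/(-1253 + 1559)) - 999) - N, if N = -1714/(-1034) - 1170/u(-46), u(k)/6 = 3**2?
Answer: -86534549/158202 ≈ -546.99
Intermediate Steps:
u(k) = 54 (u(k) = 6*3**2 = 6*9 = 54)
N = -31034/1551 (N = -1714/(-1034) - 1170/54 = -1714*(-1/1034) - 1170*1/54 = 857/517 - 65/3 = -31034/1551 ≈ -20.009)
((432 + 1/(-1253 + 1559)) - 999) - N = ((432 + 1/(-1253 + 1559)) - 999) - 1*(-31034/1551) = ((432 + 1/306) - 999) + 31034/1551 = (132193/306 - 999) + 31034/1551 = -173501/306 + 31034/1551 = -86534549/158202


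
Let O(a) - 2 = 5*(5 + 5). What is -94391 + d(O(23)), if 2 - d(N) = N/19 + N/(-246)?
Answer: -220592995/2337 ≈ -94392.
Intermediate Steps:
O(a) = 52 (O(a) = 2 + 5*(5 + 5) = 2 + 5*10 = 2 + 50 = 52)
d(N) = 2 - 227*N/4674 (d(N) = 2 - (N/19 + N/(-246)) = 2 - (N*(1/19) + N*(-1/246)) = 2 - (N/19 - N/246) = 2 - 227*N/4674)
-94391 + d(O(23)) = -94391 + (2 - 227/4674*52) = -94391 + (2 - 5902/2337) = -94391 - 1228/2337 = -220592995/2337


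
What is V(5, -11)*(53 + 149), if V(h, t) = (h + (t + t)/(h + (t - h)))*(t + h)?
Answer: -8484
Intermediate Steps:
V(h, t) = (2 + h)*(h + t) (V(h, t) = (h + (2*t)/t)*(h + t) = (h + 2)*(h + t) = (2 + h)*(h + t))
V(5, -11)*(53 + 149) = (5² + 2*5 + 2*(-11) + 5*(-11))*(53 + 149) = (25 + 10 - 22 - 55)*202 = -42*202 = -8484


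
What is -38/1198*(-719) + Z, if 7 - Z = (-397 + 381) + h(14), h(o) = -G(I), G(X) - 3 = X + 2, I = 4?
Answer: 32829/599 ≈ 54.806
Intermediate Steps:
G(X) = 5 + X (G(X) = 3 + (X + 2) = 3 + (2 + X) = 5 + X)
h(o) = -9 (h(o) = -(5 + 4) = -1*9 = -9)
Z = 32 (Z = 7 - ((-397 + 381) - 9) = 7 - (-16 - 9) = 7 - 1*(-25) = 7 + 25 = 32)
-38/1198*(-719) + Z = -38/1198*(-719) + 32 = -38*1/1198*(-719) + 32 = -19/599*(-719) + 32 = 13661/599 + 32 = 32829/599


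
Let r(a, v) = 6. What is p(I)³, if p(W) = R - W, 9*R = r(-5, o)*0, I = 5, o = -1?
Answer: -125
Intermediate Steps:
R = 0 (R = (6*0)/9 = (⅑)*0 = 0)
p(W) = -W (p(W) = 0 - W = -W)
p(I)³ = (-1*5)³ = (-5)³ = -125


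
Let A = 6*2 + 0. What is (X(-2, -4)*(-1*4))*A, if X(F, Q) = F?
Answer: 96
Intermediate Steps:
A = 12 (A = 12 + 0 = 12)
(X(-2, -4)*(-1*4))*A = -(-2)*4*12 = -2*(-4)*12 = 8*12 = 96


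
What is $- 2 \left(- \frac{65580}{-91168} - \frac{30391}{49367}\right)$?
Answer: $- \frac{116700293}{562586332} \approx -0.20744$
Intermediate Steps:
$- 2 \left(- \frac{65580}{-91168} - \frac{30391}{49367}\right) = - 2 \left(\left(-65580\right) \left(- \frac{1}{91168}\right) - \frac{30391}{49367}\right) = - 2 \left(\frac{16395}{22792} - \frac{30391}{49367}\right) = \left(-2\right) \frac{116700293}{1125172664} = - \frac{116700293}{562586332}$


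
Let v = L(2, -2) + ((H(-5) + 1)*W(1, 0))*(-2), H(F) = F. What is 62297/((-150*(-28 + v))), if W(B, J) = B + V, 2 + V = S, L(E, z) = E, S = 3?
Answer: 62297/1500 ≈ 41.531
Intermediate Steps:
V = 1 (V = -2 + 3 = 1)
W(B, J) = 1 + B (W(B, J) = B + 1 = 1 + B)
v = 18 (v = 2 + ((-5 + 1)*(1 + 1))*(-2) = 2 - 4*2*(-2) = 2 - 8*(-2) = 2 + 16 = 18)
62297/((-150*(-28 + v))) = 62297/((-150*(-28 + 18))) = 62297/((-150*(-10))) = 62297/1500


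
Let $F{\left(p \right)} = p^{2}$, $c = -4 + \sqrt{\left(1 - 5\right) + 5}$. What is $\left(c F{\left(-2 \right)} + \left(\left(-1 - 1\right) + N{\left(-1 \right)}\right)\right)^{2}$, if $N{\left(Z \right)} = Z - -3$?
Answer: $144$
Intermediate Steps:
$c = -3$ ($c = -4 + \sqrt{-4 + 5} = -4 + \sqrt{1} = -4 + 1 = -3$)
$N{\left(Z \right)} = 3 + Z$ ($N{\left(Z \right)} = Z + 3 = 3 + Z$)
$\left(c F{\left(-2 \right)} + \left(\left(-1 - 1\right) + N{\left(-1 \right)}\right)\right)^{2} = \left(- 3 \left(-2\right)^{2} + \left(\left(-1 - 1\right) + \left(3 - 1\right)\right)\right)^{2} = \left(\left(-3\right) 4 + \left(-2 + 2\right)\right)^{2} = \left(-12 + 0\right)^{2} = \left(-12\right)^{2} = 144$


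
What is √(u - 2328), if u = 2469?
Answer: √141 ≈ 11.874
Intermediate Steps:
√(u - 2328) = √(2469 - 2328) = √141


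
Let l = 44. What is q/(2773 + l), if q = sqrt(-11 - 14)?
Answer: 5*I/2817 ≈ 0.0017749*I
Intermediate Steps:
q = 5*I (q = sqrt(-25) = 5*I ≈ 5.0*I)
q/(2773 + l) = (5*I)/(2773 + 44) = (5*I)/2817 = 5*I/2817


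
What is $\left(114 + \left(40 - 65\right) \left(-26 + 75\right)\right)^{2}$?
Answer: $1234321$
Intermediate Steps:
$\left(114 + \left(40 - 65\right) \left(-26 + 75\right)\right)^{2} = \left(114 - 1225\right)^{2} = \left(-1111\right)^{2} = 1234321$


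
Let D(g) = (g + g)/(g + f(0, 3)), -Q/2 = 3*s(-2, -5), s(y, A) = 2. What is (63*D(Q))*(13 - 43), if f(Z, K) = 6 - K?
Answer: -5040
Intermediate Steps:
Q = -12 (Q = -6*2 = -2*6 = -12)
D(g) = 2*g/(3 + g) (D(g) = (g + g)/(g + (6 - 1*3)) = (2*g)/(g + (6 - 3)) = (2*g)/(g + 3) = (2*g)/(3 + g) = 2*g/(3 + g))
(63*D(Q))*(13 - 43) = (63*(2*(-12)/(3 - 12)))*(13 - 43) = (63*(2*(-12)/(-9)))*(-30) = (63*(2*(-12)*(-1/9)))*(-30) = (63*(8/3))*(-30) = 168*(-30) = -5040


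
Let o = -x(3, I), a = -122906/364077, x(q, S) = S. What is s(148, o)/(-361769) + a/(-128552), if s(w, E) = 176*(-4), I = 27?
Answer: 2356689531395/1209415124394684 ≈ 0.0019486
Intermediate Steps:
a = -17558/52011 (a = -122906*1/364077 = -17558/52011 ≈ -0.33758)
o = -27 (o = -1*27 = -27)
s(w, E) = -704
s(148, o)/(-361769) + a/(-128552) = -704/(-361769) - 17558/52011/(-128552) = -704*(-1/361769) - 17558/52011*(-1/128552) = 704/361769 + 8779/3343059036 = 2356689531395/1209415124394684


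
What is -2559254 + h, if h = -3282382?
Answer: -5841636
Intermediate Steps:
-2559254 + h = -2559254 - 3282382 = -5841636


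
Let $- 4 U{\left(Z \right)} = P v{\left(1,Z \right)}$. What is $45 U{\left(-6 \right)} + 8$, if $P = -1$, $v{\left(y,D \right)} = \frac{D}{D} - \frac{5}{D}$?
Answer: $\frac{229}{8} \approx 28.625$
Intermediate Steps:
$v{\left(y,D \right)} = 1 - \frac{5}{D}$
$U{\left(Z \right)} = \frac{-5 + Z}{4 Z}$ ($U{\left(Z \right)} = - \frac{\left(-1\right) \frac{-5 + Z}{Z}}{4} = - \frac{\left(-1\right) \frac{1}{Z} \left(-5 + Z\right)}{4} = \frac{-5 + Z}{4 Z}$)
$45 U{\left(-6 \right)} + 8 = 45 \frac{-5 - 6}{4 \left(-6\right)} + 8 = 45 \cdot \frac{1}{4} \left(- \frac{1}{6}\right) \left(-11\right) + 8 = 45 \cdot \frac{11}{24} + 8 = \frac{165}{8} + 8 = \frac{229}{8}$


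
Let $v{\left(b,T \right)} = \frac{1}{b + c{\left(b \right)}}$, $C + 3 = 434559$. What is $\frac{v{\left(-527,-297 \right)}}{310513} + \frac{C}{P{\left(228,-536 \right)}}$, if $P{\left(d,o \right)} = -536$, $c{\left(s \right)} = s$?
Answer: $- \frac{8888862046178}{10963903517} \approx -810.74$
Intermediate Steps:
$C = 434556$ ($C = -3 + 434559 = 434556$)
$v{\left(b,T \right)} = \frac{1}{2 b}$ ($v{\left(b,T \right)} = \frac{1}{b + b} = \frac{1}{2 b}$)
$\frac{v{\left(-527,-297 \right)}}{310513} + \frac{C}{P{\left(228,-536 \right)}} = \frac{\frac{1}{2} \frac{1}{-527}}{310513} + \frac{434556}{-536} = \frac{1}{2} \left(- \frac{1}{527}\right) \frac{1}{310513} + 434556 \left(- \frac{1}{536}\right) = \left(- \frac{1}{1054}\right) \frac{1}{310513} - \frac{108639}{134} = - \frac{1}{327280702} - \frac{108639}{134} = - \frac{8888862046178}{10963903517}$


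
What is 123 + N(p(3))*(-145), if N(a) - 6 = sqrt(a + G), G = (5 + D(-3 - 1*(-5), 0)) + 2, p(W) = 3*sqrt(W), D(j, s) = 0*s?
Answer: -747 - 145*sqrt(7 + 3*sqrt(3)) ≈ -1253.4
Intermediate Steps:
D(j, s) = 0
G = 7 (G = (5 + 0) + 2 = 5 + 2 = 7)
N(a) = 6 + sqrt(7 + a) (N(a) = 6 + sqrt(a + 7) = 6 + sqrt(7 + a))
123 + N(p(3))*(-145) = 123 + (6 + sqrt(7 + 3*sqrt(3)))*(-145) = 123 + (-870 - 145*sqrt(7 + 3*sqrt(3))) = -747 - 145*sqrt(7 + 3*sqrt(3))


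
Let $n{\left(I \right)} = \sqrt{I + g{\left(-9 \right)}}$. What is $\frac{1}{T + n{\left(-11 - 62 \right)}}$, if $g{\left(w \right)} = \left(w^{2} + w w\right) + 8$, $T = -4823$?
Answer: $- \frac{4823}{23261232} - \frac{\sqrt{97}}{23261232} \approx -0.00020776$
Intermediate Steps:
$g{\left(w \right)} = 8 + 2 w^{2}$ ($g{\left(w \right)} = \left(w^{2} + w^{2}\right) + 8 = 2 w^{2} + 8 = 8 + 2 w^{2}$)
$n{\left(I \right)} = \sqrt{170 + I}$ ($n{\left(I \right)} = \sqrt{I + \left(8 + 2 \left(-9\right)^{2}\right)} = \sqrt{I + \left(8 + 2 \cdot 81\right)} = \sqrt{I + \left(8 + 162\right)} = \sqrt{I + 170} = \sqrt{170 + I}$)
$\frac{1}{T + n{\left(-11 - 62 \right)}} = \frac{1}{-4823 + \sqrt{170 - 73}} = \frac{1}{-4823 + \sqrt{97}}$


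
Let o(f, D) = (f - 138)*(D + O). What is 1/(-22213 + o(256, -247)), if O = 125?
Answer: -1/36609 ≈ -2.7316e-5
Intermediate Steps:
o(f, D) = (-138 + f)*(125 + D) (o(f, D) = (f - 138)*(D + 125) = (-138 + f)*(125 + D))
1/(-22213 + o(256, -247)) = 1/(-22213 + (-17250 - 138*(-247) + 125*256 - 247*256)) = 1/(-22213 + (-17250 + 34086 + 32000 - 63232)) = 1/(-22213 - 14396) = 1/(-36609) = -1/36609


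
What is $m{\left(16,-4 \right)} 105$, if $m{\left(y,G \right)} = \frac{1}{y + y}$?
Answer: $\frac{105}{32} \approx 3.2813$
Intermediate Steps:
$m{\left(y,G \right)} = \frac{1}{2 y}$
$m{\left(16,-4 \right)} 105 = \frac{1}{2 \cdot 16} \cdot 105 = \frac{1}{2} \cdot \frac{1}{16} \cdot 105 = \frac{1}{32} \cdot 105 = \frac{105}{32}$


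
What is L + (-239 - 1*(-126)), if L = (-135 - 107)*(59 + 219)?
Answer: -67389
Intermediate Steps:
L = -67276 (L = -242*278 = -67276)
L + (-239 - 1*(-126)) = -67276 + (-239 - 1*(-126)) = -67276 + (-239 + 126) = -67276 - 113 = -67389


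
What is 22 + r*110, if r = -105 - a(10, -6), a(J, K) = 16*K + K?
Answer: -308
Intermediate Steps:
a(J, K) = 17*K
r = -3 (r = -105 - 17*(-6) = -105 - 1*(-102) = -105 + 102 = -3)
22 + r*110 = 22 - 3*110 = 22 - 330 = -308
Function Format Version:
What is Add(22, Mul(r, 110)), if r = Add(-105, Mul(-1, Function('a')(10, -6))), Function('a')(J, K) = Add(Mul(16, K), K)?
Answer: -308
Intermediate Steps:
Function('a')(J, K) = Mul(17, K)
r = -3 (r = Add(-105, Mul(-1, Mul(17, -6))) = Add(-105, Mul(-1, -102)) = Add(-105, 102) = -3)
Add(22, Mul(r, 110)) = Add(22, Mul(-3, 110)) = Add(22, -330) = -308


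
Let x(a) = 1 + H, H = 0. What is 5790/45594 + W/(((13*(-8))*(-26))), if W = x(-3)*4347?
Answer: 35642213/20547696 ≈ 1.7346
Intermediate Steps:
x(a) = 1 (x(a) = 1 + 0 = 1)
W = 4347 (W = 1*4347 = 4347)
5790/45594 + W/(((13*(-8))*(-26))) = 5790/45594 + 4347/(((13*(-8))*(-26))) = 5790*(1/45594) + 4347/((-104*(-26))) = 965/7599 + 4347/2704 = 35642213/20547696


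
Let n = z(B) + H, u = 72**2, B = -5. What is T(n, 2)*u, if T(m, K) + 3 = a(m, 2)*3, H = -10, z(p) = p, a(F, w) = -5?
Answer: -93312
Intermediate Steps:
u = 5184
n = -15 (n = -5 - 10 = -15)
T(m, K) = -18 (T(m, K) = -3 - 5*3 = -3 - 15 = -18)
T(n, 2)*u = -18*5184 = -93312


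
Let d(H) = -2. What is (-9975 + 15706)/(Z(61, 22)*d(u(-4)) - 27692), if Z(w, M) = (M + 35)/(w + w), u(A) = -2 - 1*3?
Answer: -349591/1689269 ≈ -0.20695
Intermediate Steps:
u(A) = -5 (u(A) = -2 - 3 = -5)
Z(w, M) = (35 + M)/(2*w) (Z(w, M) = (35 + M)/((2*w)) = (35 + M)*(1/(2*w)) = (35 + M)/(2*w))
(-9975 + 15706)/(Z(61, 22)*d(u(-4)) - 27692) = (-9975 + 15706)/(((½)*(35 + 22)/61)*(-2) - 27692) = 5731/(((½)*(1/61)*57)*(-2) - 27692) = 5731/((57/122)*(-2) - 27692) = 5731/(-57/61 - 27692) = 5731/(-1689269/61) = 5731*(-61/1689269) = -349591/1689269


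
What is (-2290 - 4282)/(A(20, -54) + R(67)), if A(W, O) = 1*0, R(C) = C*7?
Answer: -6572/469 ≈ -14.013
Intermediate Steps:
R(C) = 7*C
A(W, O) = 0
(-2290 - 4282)/(A(20, -54) + R(67)) = (-2290 - 4282)/(0 + 7*67) = -6572/(0 + 469) = -6572/469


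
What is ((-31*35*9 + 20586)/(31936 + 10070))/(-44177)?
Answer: -3607/618566354 ≈ -5.8312e-6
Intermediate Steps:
((-31*35*9 + 20586)/(31936 + 10070))/(-44177) = ((-1085*9 + 20586)/42006)*(-1/44177) = ((-9765 + 20586)*(1/42006))*(-1/44177) = (10821*(1/42006))*(-1/44177) = (3607/14002)*(-1/44177) = -3607/618566354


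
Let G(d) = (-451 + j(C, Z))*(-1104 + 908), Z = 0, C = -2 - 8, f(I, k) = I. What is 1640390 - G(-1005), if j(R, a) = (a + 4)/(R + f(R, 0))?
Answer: 7759774/5 ≈ 1.5520e+6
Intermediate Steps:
C = -10
j(R, a) = (4 + a)/(2*R) (j(R, a) = (a + 4)/(R + R) = (4 + a)/((2*R)) = (4 + a)*(1/(2*R)) = (4 + a)/(2*R))
G(d) = 442176/5 (G(d) = (-451 + (½)*(4 + 0)/(-10))*(-1104 + 908) = (-451 + (½)*(-⅒)*4)*(-196) = (-451 - ⅕)*(-196) = -2256/5*(-196) = 442176/5)
1640390 - G(-1005) = 1640390 - 1*442176/5 = 1640390 - 442176/5 = 7759774/5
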